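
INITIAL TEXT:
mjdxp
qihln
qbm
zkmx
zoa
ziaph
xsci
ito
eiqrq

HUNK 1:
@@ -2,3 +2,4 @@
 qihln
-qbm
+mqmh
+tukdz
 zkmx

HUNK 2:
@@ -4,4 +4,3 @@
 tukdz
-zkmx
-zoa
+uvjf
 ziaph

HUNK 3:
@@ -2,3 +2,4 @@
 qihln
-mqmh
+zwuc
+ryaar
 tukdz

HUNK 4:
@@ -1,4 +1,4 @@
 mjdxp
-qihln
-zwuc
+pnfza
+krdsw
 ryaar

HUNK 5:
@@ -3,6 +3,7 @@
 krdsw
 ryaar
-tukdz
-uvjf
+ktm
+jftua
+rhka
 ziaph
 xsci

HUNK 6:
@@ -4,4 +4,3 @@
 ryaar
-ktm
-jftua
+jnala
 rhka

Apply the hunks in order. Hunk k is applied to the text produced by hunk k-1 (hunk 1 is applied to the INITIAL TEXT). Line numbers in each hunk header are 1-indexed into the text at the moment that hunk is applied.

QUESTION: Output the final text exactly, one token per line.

Answer: mjdxp
pnfza
krdsw
ryaar
jnala
rhka
ziaph
xsci
ito
eiqrq

Derivation:
Hunk 1: at line 2 remove [qbm] add [mqmh,tukdz] -> 10 lines: mjdxp qihln mqmh tukdz zkmx zoa ziaph xsci ito eiqrq
Hunk 2: at line 4 remove [zkmx,zoa] add [uvjf] -> 9 lines: mjdxp qihln mqmh tukdz uvjf ziaph xsci ito eiqrq
Hunk 3: at line 2 remove [mqmh] add [zwuc,ryaar] -> 10 lines: mjdxp qihln zwuc ryaar tukdz uvjf ziaph xsci ito eiqrq
Hunk 4: at line 1 remove [qihln,zwuc] add [pnfza,krdsw] -> 10 lines: mjdxp pnfza krdsw ryaar tukdz uvjf ziaph xsci ito eiqrq
Hunk 5: at line 3 remove [tukdz,uvjf] add [ktm,jftua,rhka] -> 11 lines: mjdxp pnfza krdsw ryaar ktm jftua rhka ziaph xsci ito eiqrq
Hunk 6: at line 4 remove [ktm,jftua] add [jnala] -> 10 lines: mjdxp pnfza krdsw ryaar jnala rhka ziaph xsci ito eiqrq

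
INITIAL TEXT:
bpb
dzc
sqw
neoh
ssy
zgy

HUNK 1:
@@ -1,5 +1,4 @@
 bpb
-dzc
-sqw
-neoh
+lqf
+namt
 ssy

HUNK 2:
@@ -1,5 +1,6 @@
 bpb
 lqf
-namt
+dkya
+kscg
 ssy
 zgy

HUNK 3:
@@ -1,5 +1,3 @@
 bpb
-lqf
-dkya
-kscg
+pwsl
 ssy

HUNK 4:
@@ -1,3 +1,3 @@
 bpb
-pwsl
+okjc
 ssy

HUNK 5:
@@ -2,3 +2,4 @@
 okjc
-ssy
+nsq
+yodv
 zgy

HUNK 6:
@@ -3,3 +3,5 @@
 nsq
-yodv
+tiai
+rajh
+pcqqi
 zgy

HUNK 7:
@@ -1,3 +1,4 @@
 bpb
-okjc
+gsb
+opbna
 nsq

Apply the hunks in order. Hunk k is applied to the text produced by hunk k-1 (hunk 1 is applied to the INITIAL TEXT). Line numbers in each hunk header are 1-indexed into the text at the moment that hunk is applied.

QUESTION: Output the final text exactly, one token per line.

Hunk 1: at line 1 remove [dzc,sqw,neoh] add [lqf,namt] -> 5 lines: bpb lqf namt ssy zgy
Hunk 2: at line 1 remove [namt] add [dkya,kscg] -> 6 lines: bpb lqf dkya kscg ssy zgy
Hunk 3: at line 1 remove [lqf,dkya,kscg] add [pwsl] -> 4 lines: bpb pwsl ssy zgy
Hunk 4: at line 1 remove [pwsl] add [okjc] -> 4 lines: bpb okjc ssy zgy
Hunk 5: at line 2 remove [ssy] add [nsq,yodv] -> 5 lines: bpb okjc nsq yodv zgy
Hunk 6: at line 3 remove [yodv] add [tiai,rajh,pcqqi] -> 7 lines: bpb okjc nsq tiai rajh pcqqi zgy
Hunk 7: at line 1 remove [okjc] add [gsb,opbna] -> 8 lines: bpb gsb opbna nsq tiai rajh pcqqi zgy

Answer: bpb
gsb
opbna
nsq
tiai
rajh
pcqqi
zgy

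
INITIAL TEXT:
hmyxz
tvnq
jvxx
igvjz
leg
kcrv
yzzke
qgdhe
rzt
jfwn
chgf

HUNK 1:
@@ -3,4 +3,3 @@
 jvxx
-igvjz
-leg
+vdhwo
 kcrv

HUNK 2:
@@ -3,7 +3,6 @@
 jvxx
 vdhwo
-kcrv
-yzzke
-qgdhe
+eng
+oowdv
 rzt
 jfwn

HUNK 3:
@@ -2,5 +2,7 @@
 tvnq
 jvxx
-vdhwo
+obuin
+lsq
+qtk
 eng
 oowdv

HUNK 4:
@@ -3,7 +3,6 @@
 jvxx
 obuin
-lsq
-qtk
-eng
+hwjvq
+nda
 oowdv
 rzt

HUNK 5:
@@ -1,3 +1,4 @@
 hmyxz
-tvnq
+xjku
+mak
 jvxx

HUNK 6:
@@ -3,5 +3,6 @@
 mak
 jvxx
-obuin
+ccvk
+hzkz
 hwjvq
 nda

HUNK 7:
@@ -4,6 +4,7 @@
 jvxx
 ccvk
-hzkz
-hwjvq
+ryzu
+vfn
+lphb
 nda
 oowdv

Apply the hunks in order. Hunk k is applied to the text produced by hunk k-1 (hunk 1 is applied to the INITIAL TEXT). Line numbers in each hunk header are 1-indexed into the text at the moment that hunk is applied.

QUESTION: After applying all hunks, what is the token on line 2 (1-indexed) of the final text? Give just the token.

Hunk 1: at line 3 remove [igvjz,leg] add [vdhwo] -> 10 lines: hmyxz tvnq jvxx vdhwo kcrv yzzke qgdhe rzt jfwn chgf
Hunk 2: at line 3 remove [kcrv,yzzke,qgdhe] add [eng,oowdv] -> 9 lines: hmyxz tvnq jvxx vdhwo eng oowdv rzt jfwn chgf
Hunk 3: at line 2 remove [vdhwo] add [obuin,lsq,qtk] -> 11 lines: hmyxz tvnq jvxx obuin lsq qtk eng oowdv rzt jfwn chgf
Hunk 4: at line 3 remove [lsq,qtk,eng] add [hwjvq,nda] -> 10 lines: hmyxz tvnq jvxx obuin hwjvq nda oowdv rzt jfwn chgf
Hunk 5: at line 1 remove [tvnq] add [xjku,mak] -> 11 lines: hmyxz xjku mak jvxx obuin hwjvq nda oowdv rzt jfwn chgf
Hunk 6: at line 3 remove [obuin] add [ccvk,hzkz] -> 12 lines: hmyxz xjku mak jvxx ccvk hzkz hwjvq nda oowdv rzt jfwn chgf
Hunk 7: at line 4 remove [hzkz,hwjvq] add [ryzu,vfn,lphb] -> 13 lines: hmyxz xjku mak jvxx ccvk ryzu vfn lphb nda oowdv rzt jfwn chgf
Final line 2: xjku

Answer: xjku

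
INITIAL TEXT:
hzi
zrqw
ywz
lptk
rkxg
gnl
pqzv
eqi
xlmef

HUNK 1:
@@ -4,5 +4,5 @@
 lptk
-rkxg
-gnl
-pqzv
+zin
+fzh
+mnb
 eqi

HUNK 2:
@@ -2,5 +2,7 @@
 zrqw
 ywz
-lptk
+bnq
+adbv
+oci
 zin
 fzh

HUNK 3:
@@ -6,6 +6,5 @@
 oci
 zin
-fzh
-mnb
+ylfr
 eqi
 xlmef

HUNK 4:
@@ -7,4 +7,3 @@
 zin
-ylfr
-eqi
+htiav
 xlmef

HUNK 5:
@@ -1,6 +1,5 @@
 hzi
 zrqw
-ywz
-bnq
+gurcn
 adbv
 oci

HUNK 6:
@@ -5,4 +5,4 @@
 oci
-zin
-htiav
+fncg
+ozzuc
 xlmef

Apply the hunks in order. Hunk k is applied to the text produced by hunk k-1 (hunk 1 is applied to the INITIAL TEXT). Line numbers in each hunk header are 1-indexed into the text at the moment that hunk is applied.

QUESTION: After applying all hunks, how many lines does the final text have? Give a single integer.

Hunk 1: at line 4 remove [rkxg,gnl,pqzv] add [zin,fzh,mnb] -> 9 lines: hzi zrqw ywz lptk zin fzh mnb eqi xlmef
Hunk 2: at line 2 remove [lptk] add [bnq,adbv,oci] -> 11 lines: hzi zrqw ywz bnq adbv oci zin fzh mnb eqi xlmef
Hunk 3: at line 6 remove [fzh,mnb] add [ylfr] -> 10 lines: hzi zrqw ywz bnq adbv oci zin ylfr eqi xlmef
Hunk 4: at line 7 remove [ylfr,eqi] add [htiav] -> 9 lines: hzi zrqw ywz bnq adbv oci zin htiav xlmef
Hunk 5: at line 1 remove [ywz,bnq] add [gurcn] -> 8 lines: hzi zrqw gurcn adbv oci zin htiav xlmef
Hunk 6: at line 5 remove [zin,htiav] add [fncg,ozzuc] -> 8 lines: hzi zrqw gurcn adbv oci fncg ozzuc xlmef
Final line count: 8

Answer: 8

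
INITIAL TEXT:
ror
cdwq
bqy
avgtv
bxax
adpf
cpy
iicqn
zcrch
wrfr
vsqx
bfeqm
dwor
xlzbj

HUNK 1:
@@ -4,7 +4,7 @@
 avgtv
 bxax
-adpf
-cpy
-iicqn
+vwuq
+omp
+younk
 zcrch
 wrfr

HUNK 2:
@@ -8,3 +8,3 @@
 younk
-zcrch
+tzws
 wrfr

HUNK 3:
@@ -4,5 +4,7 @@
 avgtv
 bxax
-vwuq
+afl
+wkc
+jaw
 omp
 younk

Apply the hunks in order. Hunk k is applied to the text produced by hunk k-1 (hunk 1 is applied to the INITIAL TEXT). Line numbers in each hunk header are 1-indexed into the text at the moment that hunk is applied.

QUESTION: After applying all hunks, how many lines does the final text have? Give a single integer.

Answer: 16

Derivation:
Hunk 1: at line 4 remove [adpf,cpy,iicqn] add [vwuq,omp,younk] -> 14 lines: ror cdwq bqy avgtv bxax vwuq omp younk zcrch wrfr vsqx bfeqm dwor xlzbj
Hunk 2: at line 8 remove [zcrch] add [tzws] -> 14 lines: ror cdwq bqy avgtv bxax vwuq omp younk tzws wrfr vsqx bfeqm dwor xlzbj
Hunk 3: at line 4 remove [vwuq] add [afl,wkc,jaw] -> 16 lines: ror cdwq bqy avgtv bxax afl wkc jaw omp younk tzws wrfr vsqx bfeqm dwor xlzbj
Final line count: 16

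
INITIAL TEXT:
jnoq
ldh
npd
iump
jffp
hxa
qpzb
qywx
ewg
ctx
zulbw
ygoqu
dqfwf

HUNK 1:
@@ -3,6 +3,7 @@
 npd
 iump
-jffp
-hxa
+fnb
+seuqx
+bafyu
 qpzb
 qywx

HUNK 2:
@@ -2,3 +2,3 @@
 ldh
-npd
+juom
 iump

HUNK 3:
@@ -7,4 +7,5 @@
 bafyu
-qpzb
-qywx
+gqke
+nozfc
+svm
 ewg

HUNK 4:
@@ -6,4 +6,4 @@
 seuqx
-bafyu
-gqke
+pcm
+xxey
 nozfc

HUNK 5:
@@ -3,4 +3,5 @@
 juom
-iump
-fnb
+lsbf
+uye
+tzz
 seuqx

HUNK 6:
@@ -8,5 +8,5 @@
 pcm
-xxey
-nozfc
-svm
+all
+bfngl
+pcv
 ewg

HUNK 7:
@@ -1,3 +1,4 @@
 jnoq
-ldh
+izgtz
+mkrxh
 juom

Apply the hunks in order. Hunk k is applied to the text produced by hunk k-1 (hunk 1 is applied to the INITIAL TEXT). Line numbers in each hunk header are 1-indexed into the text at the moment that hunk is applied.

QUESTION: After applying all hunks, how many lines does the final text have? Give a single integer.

Answer: 17

Derivation:
Hunk 1: at line 3 remove [jffp,hxa] add [fnb,seuqx,bafyu] -> 14 lines: jnoq ldh npd iump fnb seuqx bafyu qpzb qywx ewg ctx zulbw ygoqu dqfwf
Hunk 2: at line 2 remove [npd] add [juom] -> 14 lines: jnoq ldh juom iump fnb seuqx bafyu qpzb qywx ewg ctx zulbw ygoqu dqfwf
Hunk 3: at line 7 remove [qpzb,qywx] add [gqke,nozfc,svm] -> 15 lines: jnoq ldh juom iump fnb seuqx bafyu gqke nozfc svm ewg ctx zulbw ygoqu dqfwf
Hunk 4: at line 6 remove [bafyu,gqke] add [pcm,xxey] -> 15 lines: jnoq ldh juom iump fnb seuqx pcm xxey nozfc svm ewg ctx zulbw ygoqu dqfwf
Hunk 5: at line 3 remove [iump,fnb] add [lsbf,uye,tzz] -> 16 lines: jnoq ldh juom lsbf uye tzz seuqx pcm xxey nozfc svm ewg ctx zulbw ygoqu dqfwf
Hunk 6: at line 8 remove [xxey,nozfc,svm] add [all,bfngl,pcv] -> 16 lines: jnoq ldh juom lsbf uye tzz seuqx pcm all bfngl pcv ewg ctx zulbw ygoqu dqfwf
Hunk 7: at line 1 remove [ldh] add [izgtz,mkrxh] -> 17 lines: jnoq izgtz mkrxh juom lsbf uye tzz seuqx pcm all bfngl pcv ewg ctx zulbw ygoqu dqfwf
Final line count: 17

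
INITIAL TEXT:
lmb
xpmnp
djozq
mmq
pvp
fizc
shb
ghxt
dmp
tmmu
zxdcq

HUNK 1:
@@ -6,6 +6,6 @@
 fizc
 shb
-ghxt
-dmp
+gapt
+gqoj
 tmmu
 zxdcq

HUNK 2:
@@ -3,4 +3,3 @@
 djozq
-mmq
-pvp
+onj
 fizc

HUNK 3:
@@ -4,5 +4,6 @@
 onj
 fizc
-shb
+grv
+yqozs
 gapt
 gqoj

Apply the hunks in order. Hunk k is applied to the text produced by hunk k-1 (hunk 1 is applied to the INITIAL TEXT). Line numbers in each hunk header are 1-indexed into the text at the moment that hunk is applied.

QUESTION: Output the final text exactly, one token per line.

Hunk 1: at line 6 remove [ghxt,dmp] add [gapt,gqoj] -> 11 lines: lmb xpmnp djozq mmq pvp fizc shb gapt gqoj tmmu zxdcq
Hunk 2: at line 3 remove [mmq,pvp] add [onj] -> 10 lines: lmb xpmnp djozq onj fizc shb gapt gqoj tmmu zxdcq
Hunk 3: at line 4 remove [shb] add [grv,yqozs] -> 11 lines: lmb xpmnp djozq onj fizc grv yqozs gapt gqoj tmmu zxdcq

Answer: lmb
xpmnp
djozq
onj
fizc
grv
yqozs
gapt
gqoj
tmmu
zxdcq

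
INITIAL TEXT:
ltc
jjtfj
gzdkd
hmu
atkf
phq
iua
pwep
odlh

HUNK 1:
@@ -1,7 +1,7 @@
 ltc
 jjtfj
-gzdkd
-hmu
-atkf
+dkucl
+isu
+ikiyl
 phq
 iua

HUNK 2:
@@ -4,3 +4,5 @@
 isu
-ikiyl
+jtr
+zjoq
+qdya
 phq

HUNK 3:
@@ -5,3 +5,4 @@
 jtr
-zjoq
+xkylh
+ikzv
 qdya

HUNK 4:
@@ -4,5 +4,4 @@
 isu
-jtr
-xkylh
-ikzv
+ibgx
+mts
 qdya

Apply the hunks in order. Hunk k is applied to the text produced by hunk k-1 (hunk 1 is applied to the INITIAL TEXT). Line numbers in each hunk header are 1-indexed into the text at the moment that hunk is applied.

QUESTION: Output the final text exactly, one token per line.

Answer: ltc
jjtfj
dkucl
isu
ibgx
mts
qdya
phq
iua
pwep
odlh

Derivation:
Hunk 1: at line 1 remove [gzdkd,hmu,atkf] add [dkucl,isu,ikiyl] -> 9 lines: ltc jjtfj dkucl isu ikiyl phq iua pwep odlh
Hunk 2: at line 4 remove [ikiyl] add [jtr,zjoq,qdya] -> 11 lines: ltc jjtfj dkucl isu jtr zjoq qdya phq iua pwep odlh
Hunk 3: at line 5 remove [zjoq] add [xkylh,ikzv] -> 12 lines: ltc jjtfj dkucl isu jtr xkylh ikzv qdya phq iua pwep odlh
Hunk 4: at line 4 remove [jtr,xkylh,ikzv] add [ibgx,mts] -> 11 lines: ltc jjtfj dkucl isu ibgx mts qdya phq iua pwep odlh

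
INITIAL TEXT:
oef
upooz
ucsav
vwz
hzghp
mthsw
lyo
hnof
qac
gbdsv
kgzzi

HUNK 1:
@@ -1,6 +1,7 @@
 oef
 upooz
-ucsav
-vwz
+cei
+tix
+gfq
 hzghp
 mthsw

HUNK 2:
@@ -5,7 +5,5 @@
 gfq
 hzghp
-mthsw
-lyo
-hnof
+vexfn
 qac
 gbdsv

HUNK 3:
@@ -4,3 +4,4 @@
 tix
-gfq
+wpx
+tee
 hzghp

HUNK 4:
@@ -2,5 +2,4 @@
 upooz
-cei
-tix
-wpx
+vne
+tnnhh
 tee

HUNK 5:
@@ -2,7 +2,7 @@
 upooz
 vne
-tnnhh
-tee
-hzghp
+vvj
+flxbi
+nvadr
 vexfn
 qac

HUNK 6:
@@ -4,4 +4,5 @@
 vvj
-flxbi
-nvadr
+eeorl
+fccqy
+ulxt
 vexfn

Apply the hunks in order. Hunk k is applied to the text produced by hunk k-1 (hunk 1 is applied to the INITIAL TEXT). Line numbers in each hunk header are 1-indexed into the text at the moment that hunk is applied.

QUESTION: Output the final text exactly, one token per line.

Answer: oef
upooz
vne
vvj
eeorl
fccqy
ulxt
vexfn
qac
gbdsv
kgzzi

Derivation:
Hunk 1: at line 1 remove [ucsav,vwz] add [cei,tix,gfq] -> 12 lines: oef upooz cei tix gfq hzghp mthsw lyo hnof qac gbdsv kgzzi
Hunk 2: at line 5 remove [mthsw,lyo,hnof] add [vexfn] -> 10 lines: oef upooz cei tix gfq hzghp vexfn qac gbdsv kgzzi
Hunk 3: at line 4 remove [gfq] add [wpx,tee] -> 11 lines: oef upooz cei tix wpx tee hzghp vexfn qac gbdsv kgzzi
Hunk 4: at line 2 remove [cei,tix,wpx] add [vne,tnnhh] -> 10 lines: oef upooz vne tnnhh tee hzghp vexfn qac gbdsv kgzzi
Hunk 5: at line 2 remove [tnnhh,tee,hzghp] add [vvj,flxbi,nvadr] -> 10 lines: oef upooz vne vvj flxbi nvadr vexfn qac gbdsv kgzzi
Hunk 6: at line 4 remove [flxbi,nvadr] add [eeorl,fccqy,ulxt] -> 11 lines: oef upooz vne vvj eeorl fccqy ulxt vexfn qac gbdsv kgzzi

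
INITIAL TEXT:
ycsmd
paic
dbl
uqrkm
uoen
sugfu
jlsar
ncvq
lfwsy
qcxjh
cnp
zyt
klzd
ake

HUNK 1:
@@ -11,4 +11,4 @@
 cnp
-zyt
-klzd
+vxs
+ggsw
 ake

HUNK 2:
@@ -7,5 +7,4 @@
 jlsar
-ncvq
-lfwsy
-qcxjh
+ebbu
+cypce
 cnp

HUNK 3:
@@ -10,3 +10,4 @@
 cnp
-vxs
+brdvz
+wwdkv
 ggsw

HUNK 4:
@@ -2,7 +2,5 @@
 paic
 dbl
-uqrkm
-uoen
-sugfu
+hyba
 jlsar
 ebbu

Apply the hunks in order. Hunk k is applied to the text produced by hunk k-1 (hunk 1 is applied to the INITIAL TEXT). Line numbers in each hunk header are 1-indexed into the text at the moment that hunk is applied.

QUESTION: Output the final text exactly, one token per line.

Answer: ycsmd
paic
dbl
hyba
jlsar
ebbu
cypce
cnp
brdvz
wwdkv
ggsw
ake

Derivation:
Hunk 1: at line 11 remove [zyt,klzd] add [vxs,ggsw] -> 14 lines: ycsmd paic dbl uqrkm uoen sugfu jlsar ncvq lfwsy qcxjh cnp vxs ggsw ake
Hunk 2: at line 7 remove [ncvq,lfwsy,qcxjh] add [ebbu,cypce] -> 13 lines: ycsmd paic dbl uqrkm uoen sugfu jlsar ebbu cypce cnp vxs ggsw ake
Hunk 3: at line 10 remove [vxs] add [brdvz,wwdkv] -> 14 lines: ycsmd paic dbl uqrkm uoen sugfu jlsar ebbu cypce cnp brdvz wwdkv ggsw ake
Hunk 4: at line 2 remove [uqrkm,uoen,sugfu] add [hyba] -> 12 lines: ycsmd paic dbl hyba jlsar ebbu cypce cnp brdvz wwdkv ggsw ake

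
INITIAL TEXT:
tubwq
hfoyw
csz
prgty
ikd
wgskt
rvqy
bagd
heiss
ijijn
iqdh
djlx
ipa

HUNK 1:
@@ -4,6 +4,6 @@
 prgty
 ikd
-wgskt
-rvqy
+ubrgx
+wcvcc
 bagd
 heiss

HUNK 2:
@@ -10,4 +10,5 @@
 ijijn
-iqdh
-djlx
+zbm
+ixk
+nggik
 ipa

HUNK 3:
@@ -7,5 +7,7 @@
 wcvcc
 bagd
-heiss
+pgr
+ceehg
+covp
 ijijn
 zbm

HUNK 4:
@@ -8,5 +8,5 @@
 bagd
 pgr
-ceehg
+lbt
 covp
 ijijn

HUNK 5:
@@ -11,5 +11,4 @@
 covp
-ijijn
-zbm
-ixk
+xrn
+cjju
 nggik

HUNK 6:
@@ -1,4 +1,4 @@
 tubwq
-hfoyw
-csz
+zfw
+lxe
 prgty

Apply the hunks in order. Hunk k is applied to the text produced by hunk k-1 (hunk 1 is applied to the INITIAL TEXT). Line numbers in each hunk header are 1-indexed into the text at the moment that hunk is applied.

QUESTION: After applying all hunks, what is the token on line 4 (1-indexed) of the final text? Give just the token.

Answer: prgty

Derivation:
Hunk 1: at line 4 remove [wgskt,rvqy] add [ubrgx,wcvcc] -> 13 lines: tubwq hfoyw csz prgty ikd ubrgx wcvcc bagd heiss ijijn iqdh djlx ipa
Hunk 2: at line 10 remove [iqdh,djlx] add [zbm,ixk,nggik] -> 14 lines: tubwq hfoyw csz prgty ikd ubrgx wcvcc bagd heiss ijijn zbm ixk nggik ipa
Hunk 3: at line 7 remove [heiss] add [pgr,ceehg,covp] -> 16 lines: tubwq hfoyw csz prgty ikd ubrgx wcvcc bagd pgr ceehg covp ijijn zbm ixk nggik ipa
Hunk 4: at line 8 remove [ceehg] add [lbt] -> 16 lines: tubwq hfoyw csz prgty ikd ubrgx wcvcc bagd pgr lbt covp ijijn zbm ixk nggik ipa
Hunk 5: at line 11 remove [ijijn,zbm,ixk] add [xrn,cjju] -> 15 lines: tubwq hfoyw csz prgty ikd ubrgx wcvcc bagd pgr lbt covp xrn cjju nggik ipa
Hunk 6: at line 1 remove [hfoyw,csz] add [zfw,lxe] -> 15 lines: tubwq zfw lxe prgty ikd ubrgx wcvcc bagd pgr lbt covp xrn cjju nggik ipa
Final line 4: prgty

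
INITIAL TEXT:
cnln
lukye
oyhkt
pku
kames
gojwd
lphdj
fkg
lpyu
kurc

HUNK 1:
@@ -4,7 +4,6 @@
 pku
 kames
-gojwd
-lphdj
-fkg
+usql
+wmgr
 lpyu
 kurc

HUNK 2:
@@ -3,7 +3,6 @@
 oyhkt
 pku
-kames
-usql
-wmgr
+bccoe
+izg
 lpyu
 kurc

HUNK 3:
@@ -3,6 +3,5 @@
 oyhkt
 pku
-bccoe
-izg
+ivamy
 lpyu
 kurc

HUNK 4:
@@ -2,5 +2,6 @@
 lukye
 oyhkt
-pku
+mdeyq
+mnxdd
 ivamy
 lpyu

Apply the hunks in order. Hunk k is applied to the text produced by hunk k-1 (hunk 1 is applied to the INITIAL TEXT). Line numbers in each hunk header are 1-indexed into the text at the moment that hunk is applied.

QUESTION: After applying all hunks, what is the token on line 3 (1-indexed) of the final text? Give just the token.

Answer: oyhkt

Derivation:
Hunk 1: at line 4 remove [gojwd,lphdj,fkg] add [usql,wmgr] -> 9 lines: cnln lukye oyhkt pku kames usql wmgr lpyu kurc
Hunk 2: at line 3 remove [kames,usql,wmgr] add [bccoe,izg] -> 8 lines: cnln lukye oyhkt pku bccoe izg lpyu kurc
Hunk 3: at line 3 remove [bccoe,izg] add [ivamy] -> 7 lines: cnln lukye oyhkt pku ivamy lpyu kurc
Hunk 4: at line 2 remove [pku] add [mdeyq,mnxdd] -> 8 lines: cnln lukye oyhkt mdeyq mnxdd ivamy lpyu kurc
Final line 3: oyhkt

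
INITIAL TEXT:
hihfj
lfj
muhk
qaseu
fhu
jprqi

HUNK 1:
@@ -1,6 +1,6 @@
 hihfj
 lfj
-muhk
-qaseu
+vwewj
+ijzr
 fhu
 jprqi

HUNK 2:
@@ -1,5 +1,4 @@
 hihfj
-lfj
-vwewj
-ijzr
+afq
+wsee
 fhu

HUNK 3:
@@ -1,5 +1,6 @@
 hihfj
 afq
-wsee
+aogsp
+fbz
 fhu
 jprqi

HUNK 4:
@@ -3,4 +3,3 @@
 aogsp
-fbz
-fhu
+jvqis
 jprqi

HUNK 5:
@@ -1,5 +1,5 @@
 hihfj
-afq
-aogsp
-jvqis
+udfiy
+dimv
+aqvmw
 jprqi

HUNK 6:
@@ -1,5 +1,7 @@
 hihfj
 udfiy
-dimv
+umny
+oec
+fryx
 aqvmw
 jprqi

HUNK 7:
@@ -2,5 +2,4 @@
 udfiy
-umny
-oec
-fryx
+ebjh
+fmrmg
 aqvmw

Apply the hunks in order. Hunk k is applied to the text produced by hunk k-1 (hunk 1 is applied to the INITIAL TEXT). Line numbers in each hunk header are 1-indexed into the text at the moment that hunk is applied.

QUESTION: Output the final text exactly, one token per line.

Answer: hihfj
udfiy
ebjh
fmrmg
aqvmw
jprqi

Derivation:
Hunk 1: at line 1 remove [muhk,qaseu] add [vwewj,ijzr] -> 6 lines: hihfj lfj vwewj ijzr fhu jprqi
Hunk 2: at line 1 remove [lfj,vwewj,ijzr] add [afq,wsee] -> 5 lines: hihfj afq wsee fhu jprqi
Hunk 3: at line 1 remove [wsee] add [aogsp,fbz] -> 6 lines: hihfj afq aogsp fbz fhu jprqi
Hunk 4: at line 3 remove [fbz,fhu] add [jvqis] -> 5 lines: hihfj afq aogsp jvqis jprqi
Hunk 5: at line 1 remove [afq,aogsp,jvqis] add [udfiy,dimv,aqvmw] -> 5 lines: hihfj udfiy dimv aqvmw jprqi
Hunk 6: at line 1 remove [dimv] add [umny,oec,fryx] -> 7 lines: hihfj udfiy umny oec fryx aqvmw jprqi
Hunk 7: at line 2 remove [umny,oec,fryx] add [ebjh,fmrmg] -> 6 lines: hihfj udfiy ebjh fmrmg aqvmw jprqi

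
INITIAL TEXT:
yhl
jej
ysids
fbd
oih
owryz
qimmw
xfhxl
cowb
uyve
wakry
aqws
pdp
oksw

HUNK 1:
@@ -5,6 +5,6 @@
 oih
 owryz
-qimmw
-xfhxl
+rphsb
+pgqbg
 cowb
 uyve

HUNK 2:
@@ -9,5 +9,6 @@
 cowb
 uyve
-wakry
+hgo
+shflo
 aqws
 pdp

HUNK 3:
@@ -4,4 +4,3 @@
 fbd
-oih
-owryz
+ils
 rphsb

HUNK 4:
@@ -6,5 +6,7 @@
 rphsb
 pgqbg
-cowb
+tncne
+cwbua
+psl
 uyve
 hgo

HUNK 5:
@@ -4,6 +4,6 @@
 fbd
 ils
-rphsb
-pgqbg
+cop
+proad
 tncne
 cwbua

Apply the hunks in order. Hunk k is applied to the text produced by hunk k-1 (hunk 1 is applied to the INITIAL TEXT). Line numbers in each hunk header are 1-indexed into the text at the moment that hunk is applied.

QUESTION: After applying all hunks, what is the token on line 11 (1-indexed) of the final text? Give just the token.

Answer: uyve

Derivation:
Hunk 1: at line 5 remove [qimmw,xfhxl] add [rphsb,pgqbg] -> 14 lines: yhl jej ysids fbd oih owryz rphsb pgqbg cowb uyve wakry aqws pdp oksw
Hunk 2: at line 9 remove [wakry] add [hgo,shflo] -> 15 lines: yhl jej ysids fbd oih owryz rphsb pgqbg cowb uyve hgo shflo aqws pdp oksw
Hunk 3: at line 4 remove [oih,owryz] add [ils] -> 14 lines: yhl jej ysids fbd ils rphsb pgqbg cowb uyve hgo shflo aqws pdp oksw
Hunk 4: at line 6 remove [cowb] add [tncne,cwbua,psl] -> 16 lines: yhl jej ysids fbd ils rphsb pgqbg tncne cwbua psl uyve hgo shflo aqws pdp oksw
Hunk 5: at line 4 remove [rphsb,pgqbg] add [cop,proad] -> 16 lines: yhl jej ysids fbd ils cop proad tncne cwbua psl uyve hgo shflo aqws pdp oksw
Final line 11: uyve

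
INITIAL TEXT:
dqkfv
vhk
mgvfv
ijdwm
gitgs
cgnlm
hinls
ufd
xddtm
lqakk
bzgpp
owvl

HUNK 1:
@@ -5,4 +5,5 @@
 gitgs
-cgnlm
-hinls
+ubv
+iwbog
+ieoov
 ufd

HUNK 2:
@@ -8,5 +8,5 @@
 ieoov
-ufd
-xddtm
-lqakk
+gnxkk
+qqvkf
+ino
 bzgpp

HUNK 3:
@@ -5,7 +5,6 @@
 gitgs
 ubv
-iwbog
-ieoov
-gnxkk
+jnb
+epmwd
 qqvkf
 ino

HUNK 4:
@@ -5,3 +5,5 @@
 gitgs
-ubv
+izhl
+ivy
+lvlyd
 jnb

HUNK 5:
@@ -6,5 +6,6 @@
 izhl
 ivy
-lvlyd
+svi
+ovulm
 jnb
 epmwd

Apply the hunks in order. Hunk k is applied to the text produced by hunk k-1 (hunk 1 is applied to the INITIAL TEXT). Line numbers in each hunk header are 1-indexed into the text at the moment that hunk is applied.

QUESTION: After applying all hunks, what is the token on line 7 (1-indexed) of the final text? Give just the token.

Answer: ivy

Derivation:
Hunk 1: at line 5 remove [cgnlm,hinls] add [ubv,iwbog,ieoov] -> 13 lines: dqkfv vhk mgvfv ijdwm gitgs ubv iwbog ieoov ufd xddtm lqakk bzgpp owvl
Hunk 2: at line 8 remove [ufd,xddtm,lqakk] add [gnxkk,qqvkf,ino] -> 13 lines: dqkfv vhk mgvfv ijdwm gitgs ubv iwbog ieoov gnxkk qqvkf ino bzgpp owvl
Hunk 3: at line 5 remove [iwbog,ieoov,gnxkk] add [jnb,epmwd] -> 12 lines: dqkfv vhk mgvfv ijdwm gitgs ubv jnb epmwd qqvkf ino bzgpp owvl
Hunk 4: at line 5 remove [ubv] add [izhl,ivy,lvlyd] -> 14 lines: dqkfv vhk mgvfv ijdwm gitgs izhl ivy lvlyd jnb epmwd qqvkf ino bzgpp owvl
Hunk 5: at line 6 remove [lvlyd] add [svi,ovulm] -> 15 lines: dqkfv vhk mgvfv ijdwm gitgs izhl ivy svi ovulm jnb epmwd qqvkf ino bzgpp owvl
Final line 7: ivy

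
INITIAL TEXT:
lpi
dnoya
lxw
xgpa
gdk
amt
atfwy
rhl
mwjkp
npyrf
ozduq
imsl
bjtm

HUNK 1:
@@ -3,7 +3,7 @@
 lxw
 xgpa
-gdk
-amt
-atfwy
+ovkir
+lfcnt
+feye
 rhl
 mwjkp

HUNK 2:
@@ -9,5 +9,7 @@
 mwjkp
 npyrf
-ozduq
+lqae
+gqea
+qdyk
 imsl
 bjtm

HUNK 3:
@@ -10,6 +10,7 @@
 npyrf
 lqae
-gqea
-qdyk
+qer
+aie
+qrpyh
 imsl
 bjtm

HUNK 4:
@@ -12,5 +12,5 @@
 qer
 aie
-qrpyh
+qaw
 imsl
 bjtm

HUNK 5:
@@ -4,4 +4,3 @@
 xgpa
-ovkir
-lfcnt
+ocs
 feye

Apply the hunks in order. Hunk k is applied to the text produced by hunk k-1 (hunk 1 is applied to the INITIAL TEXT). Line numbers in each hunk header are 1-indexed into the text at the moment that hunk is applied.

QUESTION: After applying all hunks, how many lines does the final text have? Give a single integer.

Answer: 15

Derivation:
Hunk 1: at line 3 remove [gdk,amt,atfwy] add [ovkir,lfcnt,feye] -> 13 lines: lpi dnoya lxw xgpa ovkir lfcnt feye rhl mwjkp npyrf ozduq imsl bjtm
Hunk 2: at line 9 remove [ozduq] add [lqae,gqea,qdyk] -> 15 lines: lpi dnoya lxw xgpa ovkir lfcnt feye rhl mwjkp npyrf lqae gqea qdyk imsl bjtm
Hunk 3: at line 10 remove [gqea,qdyk] add [qer,aie,qrpyh] -> 16 lines: lpi dnoya lxw xgpa ovkir lfcnt feye rhl mwjkp npyrf lqae qer aie qrpyh imsl bjtm
Hunk 4: at line 12 remove [qrpyh] add [qaw] -> 16 lines: lpi dnoya lxw xgpa ovkir lfcnt feye rhl mwjkp npyrf lqae qer aie qaw imsl bjtm
Hunk 5: at line 4 remove [ovkir,lfcnt] add [ocs] -> 15 lines: lpi dnoya lxw xgpa ocs feye rhl mwjkp npyrf lqae qer aie qaw imsl bjtm
Final line count: 15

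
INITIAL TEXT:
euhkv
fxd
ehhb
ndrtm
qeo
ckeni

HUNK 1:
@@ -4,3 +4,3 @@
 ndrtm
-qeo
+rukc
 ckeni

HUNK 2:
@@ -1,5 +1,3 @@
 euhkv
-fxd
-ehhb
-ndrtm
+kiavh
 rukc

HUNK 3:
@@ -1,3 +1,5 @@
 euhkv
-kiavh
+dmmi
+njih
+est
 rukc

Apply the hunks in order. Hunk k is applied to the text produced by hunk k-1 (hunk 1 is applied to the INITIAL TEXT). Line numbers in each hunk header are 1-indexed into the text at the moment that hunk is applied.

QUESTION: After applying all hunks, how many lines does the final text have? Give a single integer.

Answer: 6

Derivation:
Hunk 1: at line 4 remove [qeo] add [rukc] -> 6 lines: euhkv fxd ehhb ndrtm rukc ckeni
Hunk 2: at line 1 remove [fxd,ehhb,ndrtm] add [kiavh] -> 4 lines: euhkv kiavh rukc ckeni
Hunk 3: at line 1 remove [kiavh] add [dmmi,njih,est] -> 6 lines: euhkv dmmi njih est rukc ckeni
Final line count: 6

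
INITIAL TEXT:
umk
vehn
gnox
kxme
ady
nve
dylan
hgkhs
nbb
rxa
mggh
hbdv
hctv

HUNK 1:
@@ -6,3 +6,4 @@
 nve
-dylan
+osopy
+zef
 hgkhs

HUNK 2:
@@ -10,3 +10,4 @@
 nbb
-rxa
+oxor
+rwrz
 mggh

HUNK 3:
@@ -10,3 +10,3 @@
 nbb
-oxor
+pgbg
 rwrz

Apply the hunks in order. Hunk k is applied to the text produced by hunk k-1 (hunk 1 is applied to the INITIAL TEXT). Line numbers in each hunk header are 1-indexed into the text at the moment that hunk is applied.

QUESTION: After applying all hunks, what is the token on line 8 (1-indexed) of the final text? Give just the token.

Hunk 1: at line 6 remove [dylan] add [osopy,zef] -> 14 lines: umk vehn gnox kxme ady nve osopy zef hgkhs nbb rxa mggh hbdv hctv
Hunk 2: at line 10 remove [rxa] add [oxor,rwrz] -> 15 lines: umk vehn gnox kxme ady nve osopy zef hgkhs nbb oxor rwrz mggh hbdv hctv
Hunk 3: at line 10 remove [oxor] add [pgbg] -> 15 lines: umk vehn gnox kxme ady nve osopy zef hgkhs nbb pgbg rwrz mggh hbdv hctv
Final line 8: zef

Answer: zef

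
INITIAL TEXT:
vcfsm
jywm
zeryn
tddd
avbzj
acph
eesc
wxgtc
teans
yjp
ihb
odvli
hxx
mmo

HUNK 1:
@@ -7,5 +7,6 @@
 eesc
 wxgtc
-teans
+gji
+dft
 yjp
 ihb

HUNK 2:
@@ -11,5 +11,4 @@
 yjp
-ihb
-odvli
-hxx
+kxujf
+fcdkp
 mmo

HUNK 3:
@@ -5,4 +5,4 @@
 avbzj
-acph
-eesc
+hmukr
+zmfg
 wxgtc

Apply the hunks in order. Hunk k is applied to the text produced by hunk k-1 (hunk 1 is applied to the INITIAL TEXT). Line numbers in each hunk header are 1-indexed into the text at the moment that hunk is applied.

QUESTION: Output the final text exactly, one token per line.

Answer: vcfsm
jywm
zeryn
tddd
avbzj
hmukr
zmfg
wxgtc
gji
dft
yjp
kxujf
fcdkp
mmo

Derivation:
Hunk 1: at line 7 remove [teans] add [gji,dft] -> 15 lines: vcfsm jywm zeryn tddd avbzj acph eesc wxgtc gji dft yjp ihb odvli hxx mmo
Hunk 2: at line 11 remove [ihb,odvli,hxx] add [kxujf,fcdkp] -> 14 lines: vcfsm jywm zeryn tddd avbzj acph eesc wxgtc gji dft yjp kxujf fcdkp mmo
Hunk 3: at line 5 remove [acph,eesc] add [hmukr,zmfg] -> 14 lines: vcfsm jywm zeryn tddd avbzj hmukr zmfg wxgtc gji dft yjp kxujf fcdkp mmo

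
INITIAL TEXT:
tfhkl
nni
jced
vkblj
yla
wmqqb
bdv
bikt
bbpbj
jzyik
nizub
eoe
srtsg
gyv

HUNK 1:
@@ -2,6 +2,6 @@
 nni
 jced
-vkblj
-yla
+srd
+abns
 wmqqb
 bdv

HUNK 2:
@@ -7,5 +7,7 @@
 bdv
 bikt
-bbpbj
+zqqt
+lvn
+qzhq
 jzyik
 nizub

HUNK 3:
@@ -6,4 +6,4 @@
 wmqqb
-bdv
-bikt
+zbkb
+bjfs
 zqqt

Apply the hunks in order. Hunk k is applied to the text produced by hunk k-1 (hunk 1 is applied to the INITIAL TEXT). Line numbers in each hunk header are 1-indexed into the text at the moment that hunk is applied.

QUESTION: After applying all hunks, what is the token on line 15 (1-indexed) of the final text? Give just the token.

Answer: srtsg

Derivation:
Hunk 1: at line 2 remove [vkblj,yla] add [srd,abns] -> 14 lines: tfhkl nni jced srd abns wmqqb bdv bikt bbpbj jzyik nizub eoe srtsg gyv
Hunk 2: at line 7 remove [bbpbj] add [zqqt,lvn,qzhq] -> 16 lines: tfhkl nni jced srd abns wmqqb bdv bikt zqqt lvn qzhq jzyik nizub eoe srtsg gyv
Hunk 3: at line 6 remove [bdv,bikt] add [zbkb,bjfs] -> 16 lines: tfhkl nni jced srd abns wmqqb zbkb bjfs zqqt lvn qzhq jzyik nizub eoe srtsg gyv
Final line 15: srtsg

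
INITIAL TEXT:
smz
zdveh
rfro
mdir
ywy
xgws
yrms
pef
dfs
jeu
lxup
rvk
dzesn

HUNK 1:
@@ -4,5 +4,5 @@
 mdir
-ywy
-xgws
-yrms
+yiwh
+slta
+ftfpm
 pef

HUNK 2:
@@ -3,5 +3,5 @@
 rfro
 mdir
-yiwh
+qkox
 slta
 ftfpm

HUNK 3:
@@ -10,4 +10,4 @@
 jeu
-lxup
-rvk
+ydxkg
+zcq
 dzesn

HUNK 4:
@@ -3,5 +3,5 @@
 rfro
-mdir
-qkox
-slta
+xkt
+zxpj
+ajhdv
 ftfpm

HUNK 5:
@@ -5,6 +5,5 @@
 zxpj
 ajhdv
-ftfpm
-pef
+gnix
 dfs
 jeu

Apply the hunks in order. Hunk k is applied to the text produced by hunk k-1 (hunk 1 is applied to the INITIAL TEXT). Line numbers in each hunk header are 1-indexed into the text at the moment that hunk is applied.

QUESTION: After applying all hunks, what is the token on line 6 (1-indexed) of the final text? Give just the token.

Hunk 1: at line 4 remove [ywy,xgws,yrms] add [yiwh,slta,ftfpm] -> 13 lines: smz zdveh rfro mdir yiwh slta ftfpm pef dfs jeu lxup rvk dzesn
Hunk 2: at line 3 remove [yiwh] add [qkox] -> 13 lines: smz zdveh rfro mdir qkox slta ftfpm pef dfs jeu lxup rvk dzesn
Hunk 3: at line 10 remove [lxup,rvk] add [ydxkg,zcq] -> 13 lines: smz zdveh rfro mdir qkox slta ftfpm pef dfs jeu ydxkg zcq dzesn
Hunk 4: at line 3 remove [mdir,qkox,slta] add [xkt,zxpj,ajhdv] -> 13 lines: smz zdveh rfro xkt zxpj ajhdv ftfpm pef dfs jeu ydxkg zcq dzesn
Hunk 5: at line 5 remove [ftfpm,pef] add [gnix] -> 12 lines: smz zdveh rfro xkt zxpj ajhdv gnix dfs jeu ydxkg zcq dzesn
Final line 6: ajhdv

Answer: ajhdv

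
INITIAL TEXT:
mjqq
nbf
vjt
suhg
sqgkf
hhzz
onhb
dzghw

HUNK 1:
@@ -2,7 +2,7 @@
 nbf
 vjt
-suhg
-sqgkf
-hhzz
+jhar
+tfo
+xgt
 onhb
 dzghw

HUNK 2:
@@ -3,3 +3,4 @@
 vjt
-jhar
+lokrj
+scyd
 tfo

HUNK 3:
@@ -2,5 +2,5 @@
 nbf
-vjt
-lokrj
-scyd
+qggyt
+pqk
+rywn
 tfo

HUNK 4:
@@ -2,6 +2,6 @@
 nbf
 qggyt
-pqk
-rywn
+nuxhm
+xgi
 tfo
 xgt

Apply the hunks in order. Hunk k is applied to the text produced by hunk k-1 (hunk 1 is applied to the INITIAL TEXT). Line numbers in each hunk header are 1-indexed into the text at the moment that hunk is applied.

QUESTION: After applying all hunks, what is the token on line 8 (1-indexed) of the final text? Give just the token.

Answer: onhb

Derivation:
Hunk 1: at line 2 remove [suhg,sqgkf,hhzz] add [jhar,tfo,xgt] -> 8 lines: mjqq nbf vjt jhar tfo xgt onhb dzghw
Hunk 2: at line 3 remove [jhar] add [lokrj,scyd] -> 9 lines: mjqq nbf vjt lokrj scyd tfo xgt onhb dzghw
Hunk 3: at line 2 remove [vjt,lokrj,scyd] add [qggyt,pqk,rywn] -> 9 lines: mjqq nbf qggyt pqk rywn tfo xgt onhb dzghw
Hunk 4: at line 2 remove [pqk,rywn] add [nuxhm,xgi] -> 9 lines: mjqq nbf qggyt nuxhm xgi tfo xgt onhb dzghw
Final line 8: onhb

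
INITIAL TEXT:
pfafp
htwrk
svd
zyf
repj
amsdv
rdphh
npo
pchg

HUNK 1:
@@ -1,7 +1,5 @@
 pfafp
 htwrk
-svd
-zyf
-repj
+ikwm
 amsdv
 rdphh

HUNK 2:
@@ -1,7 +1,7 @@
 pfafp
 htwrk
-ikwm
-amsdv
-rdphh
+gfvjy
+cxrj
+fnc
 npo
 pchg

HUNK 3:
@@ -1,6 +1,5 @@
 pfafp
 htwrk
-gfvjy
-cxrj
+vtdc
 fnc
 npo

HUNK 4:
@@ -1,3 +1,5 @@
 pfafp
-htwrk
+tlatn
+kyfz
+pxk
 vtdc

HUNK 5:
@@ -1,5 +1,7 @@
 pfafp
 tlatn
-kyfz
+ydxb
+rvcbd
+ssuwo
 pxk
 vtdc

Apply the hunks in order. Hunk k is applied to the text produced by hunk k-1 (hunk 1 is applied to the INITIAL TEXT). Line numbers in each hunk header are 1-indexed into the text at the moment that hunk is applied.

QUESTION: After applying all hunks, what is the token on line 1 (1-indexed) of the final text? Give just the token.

Answer: pfafp

Derivation:
Hunk 1: at line 1 remove [svd,zyf,repj] add [ikwm] -> 7 lines: pfafp htwrk ikwm amsdv rdphh npo pchg
Hunk 2: at line 1 remove [ikwm,amsdv,rdphh] add [gfvjy,cxrj,fnc] -> 7 lines: pfafp htwrk gfvjy cxrj fnc npo pchg
Hunk 3: at line 1 remove [gfvjy,cxrj] add [vtdc] -> 6 lines: pfafp htwrk vtdc fnc npo pchg
Hunk 4: at line 1 remove [htwrk] add [tlatn,kyfz,pxk] -> 8 lines: pfafp tlatn kyfz pxk vtdc fnc npo pchg
Hunk 5: at line 1 remove [kyfz] add [ydxb,rvcbd,ssuwo] -> 10 lines: pfafp tlatn ydxb rvcbd ssuwo pxk vtdc fnc npo pchg
Final line 1: pfafp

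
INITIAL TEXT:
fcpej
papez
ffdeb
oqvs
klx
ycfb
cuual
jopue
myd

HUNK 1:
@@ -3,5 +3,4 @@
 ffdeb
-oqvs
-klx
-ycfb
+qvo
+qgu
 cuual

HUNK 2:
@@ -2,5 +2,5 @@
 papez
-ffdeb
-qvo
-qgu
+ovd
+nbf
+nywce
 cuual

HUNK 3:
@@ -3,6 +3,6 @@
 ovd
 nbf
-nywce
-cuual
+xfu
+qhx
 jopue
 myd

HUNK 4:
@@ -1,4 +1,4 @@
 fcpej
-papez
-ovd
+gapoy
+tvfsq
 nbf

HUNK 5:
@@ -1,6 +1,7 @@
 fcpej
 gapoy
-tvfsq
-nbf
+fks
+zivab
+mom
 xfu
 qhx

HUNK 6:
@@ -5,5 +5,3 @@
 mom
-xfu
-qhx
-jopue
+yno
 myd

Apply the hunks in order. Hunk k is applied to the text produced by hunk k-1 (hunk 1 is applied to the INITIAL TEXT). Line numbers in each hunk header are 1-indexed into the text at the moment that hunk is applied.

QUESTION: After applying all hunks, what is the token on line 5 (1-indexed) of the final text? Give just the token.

Answer: mom

Derivation:
Hunk 1: at line 3 remove [oqvs,klx,ycfb] add [qvo,qgu] -> 8 lines: fcpej papez ffdeb qvo qgu cuual jopue myd
Hunk 2: at line 2 remove [ffdeb,qvo,qgu] add [ovd,nbf,nywce] -> 8 lines: fcpej papez ovd nbf nywce cuual jopue myd
Hunk 3: at line 3 remove [nywce,cuual] add [xfu,qhx] -> 8 lines: fcpej papez ovd nbf xfu qhx jopue myd
Hunk 4: at line 1 remove [papez,ovd] add [gapoy,tvfsq] -> 8 lines: fcpej gapoy tvfsq nbf xfu qhx jopue myd
Hunk 5: at line 1 remove [tvfsq,nbf] add [fks,zivab,mom] -> 9 lines: fcpej gapoy fks zivab mom xfu qhx jopue myd
Hunk 6: at line 5 remove [xfu,qhx,jopue] add [yno] -> 7 lines: fcpej gapoy fks zivab mom yno myd
Final line 5: mom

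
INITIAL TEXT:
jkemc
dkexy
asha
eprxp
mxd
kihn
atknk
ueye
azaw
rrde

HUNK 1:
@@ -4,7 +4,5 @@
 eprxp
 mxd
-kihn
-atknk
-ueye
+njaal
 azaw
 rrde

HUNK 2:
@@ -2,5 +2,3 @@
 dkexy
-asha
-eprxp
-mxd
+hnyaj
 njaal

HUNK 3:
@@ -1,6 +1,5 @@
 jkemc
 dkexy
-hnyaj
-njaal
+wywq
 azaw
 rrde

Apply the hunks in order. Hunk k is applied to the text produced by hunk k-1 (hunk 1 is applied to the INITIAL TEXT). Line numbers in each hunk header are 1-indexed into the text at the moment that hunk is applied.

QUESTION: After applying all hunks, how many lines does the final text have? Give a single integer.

Answer: 5

Derivation:
Hunk 1: at line 4 remove [kihn,atknk,ueye] add [njaal] -> 8 lines: jkemc dkexy asha eprxp mxd njaal azaw rrde
Hunk 2: at line 2 remove [asha,eprxp,mxd] add [hnyaj] -> 6 lines: jkemc dkexy hnyaj njaal azaw rrde
Hunk 3: at line 1 remove [hnyaj,njaal] add [wywq] -> 5 lines: jkemc dkexy wywq azaw rrde
Final line count: 5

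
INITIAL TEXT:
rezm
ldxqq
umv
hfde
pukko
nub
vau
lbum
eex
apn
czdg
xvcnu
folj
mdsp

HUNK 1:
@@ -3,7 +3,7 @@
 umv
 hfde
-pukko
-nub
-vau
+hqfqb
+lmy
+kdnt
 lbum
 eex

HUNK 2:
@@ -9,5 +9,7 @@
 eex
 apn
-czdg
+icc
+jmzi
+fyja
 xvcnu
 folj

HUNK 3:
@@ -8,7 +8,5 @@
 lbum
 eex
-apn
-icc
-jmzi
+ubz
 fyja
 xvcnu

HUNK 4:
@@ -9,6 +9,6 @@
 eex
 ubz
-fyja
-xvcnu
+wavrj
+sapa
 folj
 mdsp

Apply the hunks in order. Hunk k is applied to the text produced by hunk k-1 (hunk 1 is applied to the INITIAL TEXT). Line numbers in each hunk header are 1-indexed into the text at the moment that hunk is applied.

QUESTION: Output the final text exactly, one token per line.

Answer: rezm
ldxqq
umv
hfde
hqfqb
lmy
kdnt
lbum
eex
ubz
wavrj
sapa
folj
mdsp

Derivation:
Hunk 1: at line 3 remove [pukko,nub,vau] add [hqfqb,lmy,kdnt] -> 14 lines: rezm ldxqq umv hfde hqfqb lmy kdnt lbum eex apn czdg xvcnu folj mdsp
Hunk 2: at line 9 remove [czdg] add [icc,jmzi,fyja] -> 16 lines: rezm ldxqq umv hfde hqfqb lmy kdnt lbum eex apn icc jmzi fyja xvcnu folj mdsp
Hunk 3: at line 8 remove [apn,icc,jmzi] add [ubz] -> 14 lines: rezm ldxqq umv hfde hqfqb lmy kdnt lbum eex ubz fyja xvcnu folj mdsp
Hunk 4: at line 9 remove [fyja,xvcnu] add [wavrj,sapa] -> 14 lines: rezm ldxqq umv hfde hqfqb lmy kdnt lbum eex ubz wavrj sapa folj mdsp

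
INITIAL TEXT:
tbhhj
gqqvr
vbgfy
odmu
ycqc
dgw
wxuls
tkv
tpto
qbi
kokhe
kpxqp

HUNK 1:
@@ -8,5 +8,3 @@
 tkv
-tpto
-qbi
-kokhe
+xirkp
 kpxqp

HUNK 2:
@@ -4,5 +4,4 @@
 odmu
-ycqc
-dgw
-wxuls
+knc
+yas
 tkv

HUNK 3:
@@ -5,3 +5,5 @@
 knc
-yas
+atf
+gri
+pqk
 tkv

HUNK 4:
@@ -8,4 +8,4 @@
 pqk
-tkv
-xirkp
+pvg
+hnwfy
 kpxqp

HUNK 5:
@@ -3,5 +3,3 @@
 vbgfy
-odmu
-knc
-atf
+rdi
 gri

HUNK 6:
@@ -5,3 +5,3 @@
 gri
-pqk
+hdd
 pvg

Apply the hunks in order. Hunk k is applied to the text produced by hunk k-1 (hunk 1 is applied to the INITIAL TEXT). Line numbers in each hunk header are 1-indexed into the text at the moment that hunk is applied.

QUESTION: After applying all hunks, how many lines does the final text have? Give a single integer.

Hunk 1: at line 8 remove [tpto,qbi,kokhe] add [xirkp] -> 10 lines: tbhhj gqqvr vbgfy odmu ycqc dgw wxuls tkv xirkp kpxqp
Hunk 2: at line 4 remove [ycqc,dgw,wxuls] add [knc,yas] -> 9 lines: tbhhj gqqvr vbgfy odmu knc yas tkv xirkp kpxqp
Hunk 3: at line 5 remove [yas] add [atf,gri,pqk] -> 11 lines: tbhhj gqqvr vbgfy odmu knc atf gri pqk tkv xirkp kpxqp
Hunk 4: at line 8 remove [tkv,xirkp] add [pvg,hnwfy] -> 11 lines: tbhhj gqqvr vbgfy odmu knc atf gri pqk pvg hnwfy kpxqp
Hunk 5: at line 3 remove [odmu,knc,atf] add [rdi] -> 9 lines: tbhhj gqqvr vbgfy rdi gri pqk pvg hnwfy kpxqp
Hunk 6: at line 5 remove [pqk] add [hdd] -> 9 lines: tbhhj gqqvr vbgfy rdi gri hdd pvg hnwfy kpxqp
Final line count: 9

Answer: 9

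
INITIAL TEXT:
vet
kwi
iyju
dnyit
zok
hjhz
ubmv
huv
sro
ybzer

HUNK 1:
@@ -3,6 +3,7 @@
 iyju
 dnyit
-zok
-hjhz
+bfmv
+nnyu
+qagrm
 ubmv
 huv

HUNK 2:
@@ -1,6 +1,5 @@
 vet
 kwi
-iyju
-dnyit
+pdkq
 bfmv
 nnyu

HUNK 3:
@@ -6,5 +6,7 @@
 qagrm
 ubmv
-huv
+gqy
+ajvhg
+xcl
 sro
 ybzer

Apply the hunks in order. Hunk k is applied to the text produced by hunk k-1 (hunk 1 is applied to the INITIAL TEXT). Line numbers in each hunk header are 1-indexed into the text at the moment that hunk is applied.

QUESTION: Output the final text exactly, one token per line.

Answer: vet
kwi
pdkq
bfmv
nnyu
qagrm
ubmv
gqy
ajvhg
xcl
sro
ybzer

Derivation:
Hunk 1: at line 3 remove [zok,hjhz] add [bfmv,nnyu,qagrm] -> 11 lines: vet kwi iyju dnyit bfmv nnyu qagrm ubmv huv sro ybzer
Hunk 2: at line 1 remove [iyju,dnyit] add [pdkq] -> 10 lines: vet kwi pdkq bfmv nnyu qagrm ubmv huv sro ybzer
Hunk 3: at line 6 remove [huv] add [gqy,ajvhg,xcl] -> 12 lines: vet kwi pdkq bfmv nnyu qagrm ubmv gqy ajvhg xcl sro ybzer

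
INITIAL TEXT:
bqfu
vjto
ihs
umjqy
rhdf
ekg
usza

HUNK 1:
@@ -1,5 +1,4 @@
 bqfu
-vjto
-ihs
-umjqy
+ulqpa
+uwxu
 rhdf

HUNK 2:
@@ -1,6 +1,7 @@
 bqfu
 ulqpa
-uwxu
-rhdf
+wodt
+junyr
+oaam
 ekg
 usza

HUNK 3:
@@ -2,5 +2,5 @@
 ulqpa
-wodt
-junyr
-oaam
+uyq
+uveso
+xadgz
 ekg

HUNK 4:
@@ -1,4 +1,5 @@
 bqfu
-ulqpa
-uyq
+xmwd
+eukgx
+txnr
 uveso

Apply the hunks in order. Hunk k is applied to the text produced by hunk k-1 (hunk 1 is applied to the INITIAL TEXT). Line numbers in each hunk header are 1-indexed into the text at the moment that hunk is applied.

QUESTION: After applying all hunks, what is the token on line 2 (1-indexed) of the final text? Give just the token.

Answer: xmwd

Derivation:
Hunk 1: at line 1 remove [vjto,ihs,umjqy] add [ulqpa,uwxu] -> 6 lines: bqfu ulqpa uwxu rhdf ekg usza
Hunk 2: at line 1 remove [uwxu,rhdf] add [wodt,junyr,oaam] -> 7 lines: bqfu ulqpa wodt junyr oaam ekg usza
Hunk 3: at line 2 remove [wodt,junyr,oaam] add [uyq,uveso,xadgz] -> 7 lines: bqfu ulqpa uyq uveso xadgz ekg usza
Hunk 4: at line 1 remove [ulqpa,uyq] add [xmwd,eukgx,txnr] -> 8 lines: bqfu xmwd eukgx txnr uveso xadgz ekg usza
Final line 2: xmwd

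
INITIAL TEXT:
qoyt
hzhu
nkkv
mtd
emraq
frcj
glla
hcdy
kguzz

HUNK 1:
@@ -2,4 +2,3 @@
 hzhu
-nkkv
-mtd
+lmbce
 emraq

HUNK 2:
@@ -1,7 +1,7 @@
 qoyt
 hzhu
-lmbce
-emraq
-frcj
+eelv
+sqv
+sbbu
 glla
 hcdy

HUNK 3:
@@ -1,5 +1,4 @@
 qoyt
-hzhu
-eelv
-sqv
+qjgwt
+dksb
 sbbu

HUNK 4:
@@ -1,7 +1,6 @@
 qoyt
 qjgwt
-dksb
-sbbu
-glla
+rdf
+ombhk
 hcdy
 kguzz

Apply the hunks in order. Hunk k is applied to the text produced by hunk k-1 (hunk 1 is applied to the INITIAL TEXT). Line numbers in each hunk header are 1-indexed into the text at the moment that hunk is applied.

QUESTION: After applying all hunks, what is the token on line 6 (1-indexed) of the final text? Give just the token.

Hunk 1: at line 2 remove [nkkv,mtd] add [lmbce] -> 8 lines: qoyt hzhu lmbce emraq frcj glla hcdy kguzz
Hunk 2: at line 1 remove [lmbce,emraq,frcj] add [eelv,sqv,sbbu] -> 8 lines: qoyt hzhu eelv sqv sbbu glla hcdy kguzz
Hunk 3: at line 1 remove [hzhu,eelv,sqv] add [qjgwt,dksb] -> 7 lines: qoyt qjgwt dksb sbbu glla hcdy kguzz
Hunk 4: at line 1 remove [dksb,sbbu,glla] add [rdf,ombhk] -> 6 lines: qoyt qjgwt rdf ombhk hcdy kguzz
Final line 6: kguzz

Answer: kguzz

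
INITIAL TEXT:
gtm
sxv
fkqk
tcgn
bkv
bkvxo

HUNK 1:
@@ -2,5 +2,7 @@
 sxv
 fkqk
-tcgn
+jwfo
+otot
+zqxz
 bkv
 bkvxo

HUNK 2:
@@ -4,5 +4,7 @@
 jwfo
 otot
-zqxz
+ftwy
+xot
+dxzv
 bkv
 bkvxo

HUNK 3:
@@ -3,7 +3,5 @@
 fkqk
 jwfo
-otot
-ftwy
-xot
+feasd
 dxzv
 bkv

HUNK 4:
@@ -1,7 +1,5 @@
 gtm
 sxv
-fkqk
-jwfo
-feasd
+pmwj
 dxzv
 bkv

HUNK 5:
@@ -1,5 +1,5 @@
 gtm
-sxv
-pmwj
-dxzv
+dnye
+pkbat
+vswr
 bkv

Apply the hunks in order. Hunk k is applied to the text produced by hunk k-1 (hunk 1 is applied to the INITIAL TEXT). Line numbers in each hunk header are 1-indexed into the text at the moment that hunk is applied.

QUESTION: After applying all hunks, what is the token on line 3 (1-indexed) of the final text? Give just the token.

Answer: pkbat

Derivation:
Hunk 1: at line 2 remove [tcgn] add [jwfo,otot,zqxz] -> 8 lines: gtm sxv fkqk jwfo otot zqxz bkv bkvxo
Hunk 2: at line 4 remove [zqxz] add [ftwy,xot,dxzv] -> 10 lines: gtm sxv fkqk jwfo otot ftwy xot dxzv bkv bkvxo
Hunk 3: at line 3 remove [otot,ftwy,xot] add [feasd] -> 8 lines: gtm sxv fkqk jwfo feasd dxzv bkv bkvxo
Hunk 4: at line 1 remove [fkqk,jwfo,feasd] add [pmwj] -> 6 lines: gtm sxv pmwj dxzv bkv bkvxo
Hunk 5: at line 1 remove [sxv,pmwj,dxzv] add [dnye,pkbat,vswr] -> 6 lines: gtm dnye pkbat vswr bkv bkvxo
Final line 3: pkbat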